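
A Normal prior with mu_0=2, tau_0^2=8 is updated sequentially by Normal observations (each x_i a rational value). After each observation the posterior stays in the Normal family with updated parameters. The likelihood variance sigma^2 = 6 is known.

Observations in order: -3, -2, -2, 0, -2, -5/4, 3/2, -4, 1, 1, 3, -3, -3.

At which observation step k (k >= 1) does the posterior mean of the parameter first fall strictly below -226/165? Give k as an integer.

obs 1: x=-3 → posterior Normal(-6/7, 24/7)
obs 2: x=-2 → posterior Normal(-14/11, 24/11)
obs 3: x=-2 → posterior Normal(-22/15, 8/5)
obs 4: x=0 → posterior Normal(-22/19, 24/19)
obs 5: x=-2 → posterior Normal(-30/23, 24/23)
obs 6: x=-5/4 → posterior Normal(-35/27, 8/9)
obs 7: x=3/2 → posterior Normal(-29/31, 24/31)
obs 8: x=-4 → posterior Normal(-9/7, 24/35)
obs 9: x=1 → posterior Normal(-41/39, 8/13)
obs 10: x=1 → posterior Normal(-37/43, 24/43)
obs 11: x=3 → posterior Normal(-25/47, 24/47)
obs 12: x=-3 → posterior Normal(-37/51, 8/17)
obs 13: x=-3 → posterior Normal(-49/55, 24/55)

k = 3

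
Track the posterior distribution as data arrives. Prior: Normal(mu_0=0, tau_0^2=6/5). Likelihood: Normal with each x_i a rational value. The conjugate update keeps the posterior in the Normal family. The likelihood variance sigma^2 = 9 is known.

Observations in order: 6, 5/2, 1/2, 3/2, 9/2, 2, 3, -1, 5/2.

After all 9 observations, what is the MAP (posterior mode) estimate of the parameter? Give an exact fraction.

obs 1: x=6 → posterior Normal(12/17, 18/17)
obs 2: x=5/2 → posterior Normal(17/19, 18/19)
obs 3: x=1/2 → posterior Normal(6/7, 6/7)
obs 4: x=3/2 → posterior Normal(21/23, 18/23)
obs 5: x=9/2 → posterior Normal(6/5, 18/25)
obs 6: x=2 → posterior Normal(34/27, 2/3)
obs 7: x=3 → posterior Normal(40/29, 18/29)
obs 8: x=-1 → posterior Normal(38/31, 18/31)
obs 9: x=5/2 → posterior Normal(43/33, 6/11)

43/33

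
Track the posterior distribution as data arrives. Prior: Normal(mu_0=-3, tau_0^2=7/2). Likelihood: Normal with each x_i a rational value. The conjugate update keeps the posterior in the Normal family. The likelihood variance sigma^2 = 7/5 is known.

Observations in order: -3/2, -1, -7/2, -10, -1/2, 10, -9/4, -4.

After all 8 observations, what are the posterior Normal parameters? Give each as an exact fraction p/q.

obs 1: x=-3/2 → posterior Normal(-27/14, 1)
obs 2: x=-1 → posterior Normal(-37/24, 7/12)
obs 3: x=-7/2 → posterior Normal(-36/17, 7/17)
obs 4: x=-10 → posterior Normal(-43/11, 7/22)
obs 5: x=-1/2 → posterior Normal(-59/18, 7/27)
obs 6: x=10 → posterior Normal(-77/64, 7/32)
obs 7: x=-9/4 → posterior Normal(-199/148, 7/37)
obs 8: x=-4 → posterior Normal(-93/56, 1/6)

mu_0=-93/56, tau_0^2=1/6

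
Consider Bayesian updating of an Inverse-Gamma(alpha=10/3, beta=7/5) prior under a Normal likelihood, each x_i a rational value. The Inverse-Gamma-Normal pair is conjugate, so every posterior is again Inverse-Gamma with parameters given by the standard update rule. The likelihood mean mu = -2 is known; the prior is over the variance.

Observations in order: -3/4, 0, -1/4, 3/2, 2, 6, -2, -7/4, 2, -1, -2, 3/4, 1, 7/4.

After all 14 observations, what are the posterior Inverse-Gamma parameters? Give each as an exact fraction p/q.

alpha=31/3, beta=12109/160

obs 1: x=-3/4 → posterior Inverse-Gamma(23/6, 349/160)
obs 2: x=0 → posterior Inverse-Gamma(13/3, 669/160)
obs 3: x=-1/4 → posterior Inverse-Gamma(29/6, 457/80)
obs 4: x=3/2 → posterior Inverse-Gamma(16/3, 947/80)
obs 5: x=2 → posterior Inverse-Gamma(35/6, 1587/80)
obs 6: x=6 → posterior Inverse-Gamma(19/3, 4147/80)
obs 7: x=-2 → posterior Inverse-Gamma(41/6, 4147/80)
obs 8: x=-7/4 → posterior Inverse-Gamma(22/3, 8299/160)
obs 9: x=2 → posterior Inverse-Gamma(47/6, 9579/160)
obs 10: x=-1 → posterior Inverse-Gamma(25/3, 9659/160)
obs 11: x=-2 → posterior Inverse-Gamma(53/6, 9659/160)
obs 12: x=3/4 → posterior Inverse-Gamma(28/3, 1283/20)
obs 13: x=1 → posterior Inverse-Gamma(59/6, 1373/20)
obs 14: x=7/4 → posterior Inverse-Gamma(31/3, 12109/160)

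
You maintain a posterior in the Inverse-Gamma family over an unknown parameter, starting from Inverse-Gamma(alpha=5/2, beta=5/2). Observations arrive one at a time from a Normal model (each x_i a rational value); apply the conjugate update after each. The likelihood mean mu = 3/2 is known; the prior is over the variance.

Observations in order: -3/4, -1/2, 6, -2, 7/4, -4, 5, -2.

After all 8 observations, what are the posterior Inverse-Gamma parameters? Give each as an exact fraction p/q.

alpha=13/2, beta=811/16

obs 1: x=-3/4 → posterior Inverse-Gamma(3, 161/32)
obs 2: x=-1/2 → posterior Inverse-Gamma(7/2, 225/32)
obs 3: x=6 → posterior Inverse-Gamma(4, 549/32)
obs 4: x=-2 → posterior Inverse-Gamma(9/2, 745/32)
obs 5: x=7/4 → posterior Inverse-Gamma(5, 373/16)
obs 6: x=-4 → posterior Inverse-Gamma(11/2, 615/16)
obs 7: x=5 → posterior Inverse-Gamma(6, 713/16)
obs 8: x=-2 → posterior Inverse-Gamma(13/2, 811/16)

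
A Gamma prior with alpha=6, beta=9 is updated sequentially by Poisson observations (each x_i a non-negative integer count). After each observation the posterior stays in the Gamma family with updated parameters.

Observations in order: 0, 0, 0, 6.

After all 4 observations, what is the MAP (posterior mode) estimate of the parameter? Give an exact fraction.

obs 1: x=0 → posterior Gamma(6, 10)
obs 2: x=0 → posterior Gamma(6, 11)
obs 3: x=0 → posterior Gamma(6, 12)
obs 4: x=6 → posterior Gamma(12, 13)

11/13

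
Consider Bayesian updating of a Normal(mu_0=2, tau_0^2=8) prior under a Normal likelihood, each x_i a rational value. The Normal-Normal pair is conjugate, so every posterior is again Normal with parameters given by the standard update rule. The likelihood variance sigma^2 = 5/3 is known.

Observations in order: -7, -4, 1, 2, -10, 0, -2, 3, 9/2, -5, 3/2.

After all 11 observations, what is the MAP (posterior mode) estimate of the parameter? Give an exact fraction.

-374/269

obs 1: x=-7 → posterior Normal(-158/29, 40/29)
obs 2: x=-4 → posterior Normal(-254/53, 40/53)
obs 3: x=1 → posterior Normal(-230/77, 40/77)
obs 4: x=2 → posterior Normal(-182/101, 40/101)
obs 5: x=-10 → posterior Normal(-422/125, 8/25)
obs 6: x=0 → posterior Normal(-422/149, 40/149)
obs 7: x=-2 → posterior Normal(-470/173, 40/173)
obs 8: x=3 → posterior Normal(-398/197, 40/197)
obs 9: x=9/2 → posterior Normal(-290/221, 40/221)
obs 10: x=-5 → posterior Normal(-82/49, 8/49)
obs 11: x=3/2 → posterior Normal(-374/269, 40/269)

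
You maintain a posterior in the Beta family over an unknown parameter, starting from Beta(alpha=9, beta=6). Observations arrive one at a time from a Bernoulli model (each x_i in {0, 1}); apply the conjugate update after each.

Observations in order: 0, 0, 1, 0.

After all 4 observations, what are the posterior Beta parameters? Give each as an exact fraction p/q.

alpha=10, beta=9

obs 1: x=0 → posterior Beta(9, 7)
obs 2: x=0 → posterior Beta(9, 8)
obs 3: x=1 → posterior Beta(10, 8)
obs 4: x=0 → posterior Beta(10, 9)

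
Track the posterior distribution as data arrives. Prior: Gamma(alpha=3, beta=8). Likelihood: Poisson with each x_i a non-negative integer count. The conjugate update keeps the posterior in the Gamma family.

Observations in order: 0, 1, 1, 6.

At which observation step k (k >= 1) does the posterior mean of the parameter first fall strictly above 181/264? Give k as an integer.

k = 4

obs 1: x=0 → posterior Gamma(3, 9)
obs 2: x=1 → posterior Gamma(4, 10)
obs 3: x=1 → posterior Gamma(5, 11)
obs 4: x=6 → posterior Gamma(11, 12)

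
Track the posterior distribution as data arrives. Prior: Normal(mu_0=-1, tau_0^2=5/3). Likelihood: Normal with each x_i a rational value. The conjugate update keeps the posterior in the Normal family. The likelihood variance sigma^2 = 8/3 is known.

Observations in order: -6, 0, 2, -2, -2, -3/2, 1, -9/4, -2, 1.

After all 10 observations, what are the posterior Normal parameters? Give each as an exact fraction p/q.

mu_0=-267/232, tau_0^2=20/87

obs 1: x=-6 → posterior Normal(-38/13, 40/39)
obs 2: x=0 → posterior Normal(-19/9, 20/27)
obs 3: x=2 → posterior Normal(-28/23, 40/69)
obs 4: x=-2 → posterior Normal(-19/14, 10/21)
obs 5: x=-2 → posterior Normal(-16/11, 40/99)
obs 6: x=-3/2 → posterior Normal(-111/76, 20/57)
obs 7: x=1 → posterior Normal(-101/86, 40/129)
obs 8: x=-9/4 → posterior Normal(-247/192, 5/18)
obs 9: x=-2 → posterior Normal(-287/212, 40/159)
obs 10: x=1 → posterior Normal(-267/232, 20/87)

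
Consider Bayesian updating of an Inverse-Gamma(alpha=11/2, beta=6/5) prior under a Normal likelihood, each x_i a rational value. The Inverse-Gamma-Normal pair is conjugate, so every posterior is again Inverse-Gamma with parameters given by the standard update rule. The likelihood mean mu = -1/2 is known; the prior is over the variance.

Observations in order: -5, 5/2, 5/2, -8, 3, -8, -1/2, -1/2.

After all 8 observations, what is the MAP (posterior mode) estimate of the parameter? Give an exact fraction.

827/105

obs 1: x=-5 → posterior Inverse-Gamma(6, 453/40)
obs 2: x=5/2 → posterior Inverse-Gamma(13/2, 633/40)
obs 3: x=5/2 → posterior Inverse-Gamma(7, 813/40)
obs 4: x=-8 → posterior Inverse-Gamma(15/2, 969/20)
obs 5: x=3 → posterior Inverse-Gamma(8, 2183/40)
obs 6: x=-8 → posterior Inverse-Gamma(17/2, 827/10)
obs 7: x=-1/2 → posterior Inverse-Gamma(9, 827/10)
obs 8: x=-1/2 → posterior Inverse-Gamma(19/2, 827/10)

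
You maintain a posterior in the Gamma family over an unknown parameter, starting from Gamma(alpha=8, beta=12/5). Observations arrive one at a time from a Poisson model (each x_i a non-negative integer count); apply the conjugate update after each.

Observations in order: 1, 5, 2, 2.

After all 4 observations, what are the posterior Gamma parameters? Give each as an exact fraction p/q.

obs 1: x=1 → posterior Gamma(9, 17/5)
obs 2: x=5 → posterior Gamma(14, 22/5)
obs 3: x=2 → posterior Gamma(16, 27/5)
obs 4: x=2 → posterior Gamma(18, 32/5)

alpha=18, beta=32/5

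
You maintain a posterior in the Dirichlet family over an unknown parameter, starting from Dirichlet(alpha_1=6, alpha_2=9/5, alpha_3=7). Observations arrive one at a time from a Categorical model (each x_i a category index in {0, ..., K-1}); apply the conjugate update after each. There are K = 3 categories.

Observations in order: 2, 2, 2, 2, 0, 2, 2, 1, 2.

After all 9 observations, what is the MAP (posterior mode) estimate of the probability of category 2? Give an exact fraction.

5/8

obs 1: x=2 → posterior Dirichlet(6, 9/5, 8)
obs 2: x=2 → posterior Dirichlet(6, 9/5, 9)
obs 3: x=2 → posterior Dirichlet(6, 9/5, 10)
obs 4: x=2 → posterior Dirichlet(6, 9/5, 11)
obs 5: x=0 → posterior Dirichlet(7, 9/5, 11)
obs 6: x=2 → posterior Dirichlet(7, 9/5, 12)
obs 7: x=2 → posterior Dirichlet(7, 9/5, 13)
obs 8: x=1 → posterior Dirichlet(7, 14/5, 13)
obs 9: x=2 → posterior Dirichlet(7, 14/5, 14)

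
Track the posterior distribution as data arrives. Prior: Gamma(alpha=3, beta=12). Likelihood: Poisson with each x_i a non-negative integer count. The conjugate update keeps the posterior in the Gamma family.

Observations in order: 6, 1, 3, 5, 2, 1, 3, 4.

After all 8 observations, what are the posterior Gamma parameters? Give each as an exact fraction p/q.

alpha=28, beta=20

obs 1: x=6 → posterior Gamma(9, 13)
obs 2: x=1 → posterior Gamma(10, 14)
obs 3: x=3 → posterior Gamma(13, 15)
obs 4: x=5 → posterior Gamma(18, 16)
obs 5: x=2 → posterior Gamma(20, 17)
obs 6: x=1 → posterior Gamma(21, 18)
obs 7: x=3 → posterior Gamma(24, 19)
obs 8: x=4 → posterior Gamma(28, 20)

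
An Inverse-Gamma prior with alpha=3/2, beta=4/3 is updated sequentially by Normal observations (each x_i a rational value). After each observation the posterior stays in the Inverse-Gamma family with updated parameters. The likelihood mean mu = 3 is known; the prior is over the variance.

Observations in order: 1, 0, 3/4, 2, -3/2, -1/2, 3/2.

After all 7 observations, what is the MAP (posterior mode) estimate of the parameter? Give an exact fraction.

2711/576

obs 1: x=1 → posterior Inverse-Gamma(2, 10/3)
obs 2: x=0 → posterior Inverse-Gamma(5/2, 47/6)
obs 3: x=3/4 → posterior Inverse-Gamma(3, 995/96)
obs 4: x=2 → posterior Inverse-Gamma(7/2, 1043/96)
obs 5: x=-3/2 → posterior Inverse-Gamma(4, 2015/96)
obs 6: x=-1/2 → posterior Inverse-Gamma(9/2, 2603/96)
obs 7: x=3/2 → posterior Inverse-Gamma(5, 2711/96)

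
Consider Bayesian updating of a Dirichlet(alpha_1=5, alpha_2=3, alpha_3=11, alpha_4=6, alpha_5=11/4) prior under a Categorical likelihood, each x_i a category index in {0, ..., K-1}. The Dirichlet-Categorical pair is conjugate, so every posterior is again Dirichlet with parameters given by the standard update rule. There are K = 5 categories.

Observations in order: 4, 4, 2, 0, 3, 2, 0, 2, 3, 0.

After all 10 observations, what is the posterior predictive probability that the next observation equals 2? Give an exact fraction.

obs 1: x=4 → posterior Dirichlet(5, 3, 11, 6, 15/4)
obs 2: x=4 → posterior Dirichlet(5, 3, 11, 6, 19/4)
obs 3: x=2 → posterior Dirichlet(5, 3, 12, 6, 19/4)
obs 4: x=0 → posterior Dirichlet(6, 3, 12, 6, 19/4)
obs 5: x=3 → posterior Dirichlet(6, 3, 12, 7, 19/4)
obs 6: x=2 → posterior Dirichlet(6, 3, 13, 7, 19/4)
obs 7: x=0 → posterior Dirichlet(7, 3, 13, 7, 19/4)
obs 8: x=2 → posterior Dirichlet(7, 3, 14, 7, 19/4)
obs 9: x=3 → posterior Dirichlet(7, 3, 14, 8, 19/4)
obs 10: x=0 → posterior Dirichlet(8, 3, 14, 8, 19/4)

56/151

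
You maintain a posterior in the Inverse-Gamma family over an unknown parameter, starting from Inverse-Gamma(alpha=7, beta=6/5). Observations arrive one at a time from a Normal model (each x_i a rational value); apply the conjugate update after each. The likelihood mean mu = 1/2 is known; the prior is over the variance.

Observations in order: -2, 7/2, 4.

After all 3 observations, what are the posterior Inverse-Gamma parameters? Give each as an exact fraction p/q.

obs 1: x=-2 → posterior Inverse-Gamma(15/2, 173/40)
obs 2: x=7/2 → posterior Inverse-Gamma(8, 353/40)
obs 3: x=4 → posterior Inverse-Gamma(17/2, 299/20)

alpha=17/2, beta=299/20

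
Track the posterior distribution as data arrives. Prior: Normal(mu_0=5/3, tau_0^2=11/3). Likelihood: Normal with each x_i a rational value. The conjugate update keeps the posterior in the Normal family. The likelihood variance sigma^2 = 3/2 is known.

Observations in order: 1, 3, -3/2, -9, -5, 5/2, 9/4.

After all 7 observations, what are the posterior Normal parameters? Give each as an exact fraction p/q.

obs 1: x=1 → posterior Normal(37/31, 33/31)
obs 2: x=3 → posterior Normal(103/53, 33/53)
obs 3: x=-3/2 → posterior Normal(14/15, 11/25)
obs 4: x=-9 → posterior Normal(-128/97, 33/97)
obs 5: x=-5 → posterior Normal(-2, 33/119)
obs 6: x=5/2 → posterior Normal(-61/47, 11/47)
obs 7: x=9/4 → posterior Normal(-267/326, 33/163)

mu_0=-267/326, tau_0^2=33/163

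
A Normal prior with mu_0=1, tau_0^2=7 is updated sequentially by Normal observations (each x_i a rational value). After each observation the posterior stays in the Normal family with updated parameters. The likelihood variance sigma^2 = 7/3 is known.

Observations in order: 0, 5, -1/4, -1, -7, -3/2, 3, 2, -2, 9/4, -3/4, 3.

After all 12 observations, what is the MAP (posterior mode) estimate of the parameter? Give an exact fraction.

obs 1: x=0 → posterior Normal(1/4, 7/4)
obs 2: x=5 → posterior Normal(16/7, 1)
obs 3: x=-1/4 → posterior Normal(61/40, 7/10)
obs 4: x=-1 → posterior Normal(49/52, 7/13)
obs 5: x=-7 → posterior Normal(-35/64, 7/16)
obs 6: x=-3/2 → posterior Normal(-53/76, 7/19)
obs 7: x=3 → posterior Normal(-17/88, 7/22)
obs 8: x=2 → posterior Normal(7/100, 7/25)
obs 9: x=-2 → posterior Normal(-17/112, 1/4)
obs 10: x=9/4 → posterior Normal(5/62, 7/31)
obs 11: x=-3/4 → posterior Normal(1/136, 7/34)
obs 12: x=3 → posterior Normal(1/4, 7/37)

1/4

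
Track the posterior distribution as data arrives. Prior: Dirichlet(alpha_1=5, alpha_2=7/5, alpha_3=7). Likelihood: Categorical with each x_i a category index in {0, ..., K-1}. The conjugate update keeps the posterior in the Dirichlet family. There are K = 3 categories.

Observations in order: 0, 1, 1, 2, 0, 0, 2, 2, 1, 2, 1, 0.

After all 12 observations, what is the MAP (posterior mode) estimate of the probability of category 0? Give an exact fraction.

5/14

obs 1: x=0 → posterior Dirichlet(6, 7/5, 7)
obs 2: x=1 → posterior Dirichlet(6, 12/5, 7)
obs 3: x=1 → posterior Dirichlet(6, 17/5, 7)
obs 4: x=2 → posterior Dirichlet(6, 17/5, 8)
obs 5: x=0 → posterior Dirichlet(7, 17/5, 8)
obs 6: x=0 → posterior Dirichlet(8, 17/5, 8)
obs 7: x=2 → posterior Dirichlet(8, 17/5, 9)
obs 8: x=2 → posterior Dirichlet(8, 17/5, 10)
obs 9: x=1 → posterior Dirichlet(8, 22/5, 10)
obs 10: x=2 → posterior Dirichlet(8, 22/5, 11)
obs 11: x=1 → posterior Dirichlet(8, 27/5, 11)
obs 12: x=0 → posterior Dirichlet(9, 27/5, 11)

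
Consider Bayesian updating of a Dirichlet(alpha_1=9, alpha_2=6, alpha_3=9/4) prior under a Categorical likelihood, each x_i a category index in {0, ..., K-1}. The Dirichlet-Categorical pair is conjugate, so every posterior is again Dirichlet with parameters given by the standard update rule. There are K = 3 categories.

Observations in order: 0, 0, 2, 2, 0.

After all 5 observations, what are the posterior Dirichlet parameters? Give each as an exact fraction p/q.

obs 1: x=0 → posterior Dirichlet(10, 6, 9/4)
obs 2: x=0 → posterior Dirichlet(11, 6, 9/4)
obs 3: x=2 → posterior Dirichlet(11, 6, 13/4)
obs 4: x=2 → posterior Dirichlet(11, 6, 17/4)
obs 5: x=0 → posterior Dirichlet(12, 6, 17/4)

alpha_1=12, alpha_2=6, alpha_3=17/4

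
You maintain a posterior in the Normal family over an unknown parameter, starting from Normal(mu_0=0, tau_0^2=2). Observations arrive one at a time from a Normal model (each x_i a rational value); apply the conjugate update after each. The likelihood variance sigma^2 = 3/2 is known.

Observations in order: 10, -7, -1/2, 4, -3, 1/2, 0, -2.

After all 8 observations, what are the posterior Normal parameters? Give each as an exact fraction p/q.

obs 1: x=10 → posterior Normal(40/7, 6/7)
obs 2: x=-7 → posterior Normal(12/11, 6/11)
obs 3: x=-1/2 → posterior Normal(2/3, 2/5)
obs 4: x=4 → posterior Normal(26/19, 6/19)
obs 5: x=-3 → posterior Normal(14/23, 6/23)
obs 6: x=1/2 → posterior Normal(16/27, 2/9)
obs 7: x=0 → posterior Normal(16/31, 6/31)
obs 8: x=-2 → posterior Normal(8/35, 6/35)

mu_0=8/35, tau_0^2=6/35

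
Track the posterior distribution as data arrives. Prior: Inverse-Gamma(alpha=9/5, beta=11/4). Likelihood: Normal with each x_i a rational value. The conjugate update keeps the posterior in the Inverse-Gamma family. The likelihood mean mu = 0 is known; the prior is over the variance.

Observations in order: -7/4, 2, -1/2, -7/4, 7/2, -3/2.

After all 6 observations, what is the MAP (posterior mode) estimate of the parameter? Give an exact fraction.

1215/464

obs 1: x=-7/4 → posterior Inverse-Gamma(23/10, 137/32)
obs 2: x=2 → posterior Inverse-Gamma(14/5, 201/32)
obs 3: x=-1/2 → posterior Inverse-Gamma(33/10, 205/32)
obs 4: x=-7/4 → posterior Inverse-Gamma(19/5, 127/16)
obs 5: x=7/2 → posterior Inverse-Gamma(43/10, 225/16)
obs 6: x=-3/2 → posterior Inverse-Gamma(24/5, 243/16)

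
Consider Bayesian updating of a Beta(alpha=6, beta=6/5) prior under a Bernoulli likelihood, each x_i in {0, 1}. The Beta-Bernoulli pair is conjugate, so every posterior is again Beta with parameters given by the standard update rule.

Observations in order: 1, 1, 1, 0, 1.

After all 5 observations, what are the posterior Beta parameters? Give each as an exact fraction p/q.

obs 1: x=1 → posterior Beta(7, 6/5)
obs 2: x=1 → posterior Beta(8, 6/5)
obs 3: x=1 → posterior Beta(9, 6/5)
obs 4: x=0 → posterior Beta(9, 11/5)
obs 5: x=1 → posterior Beta(10, 11/5)

alpha=10, beta=11/5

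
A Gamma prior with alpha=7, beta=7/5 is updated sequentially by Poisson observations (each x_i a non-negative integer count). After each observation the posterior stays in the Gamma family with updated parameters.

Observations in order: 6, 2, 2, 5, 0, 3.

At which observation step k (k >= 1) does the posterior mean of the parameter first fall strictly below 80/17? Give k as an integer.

obs 1: x=6 → posterior Gamma(13, 12/5)
obs 2: x=2 → posterior Gamma(15, 17/5)
obs 3: x=2 → posterior Gamma(17, 22/5)
obs 4: x=5 → posterior Gamma(22, 27/5)
obs 5: x=0 → posterior Gamma(22, 32/5)
obs 6: x=3 → posterior Gamma(25, 37/5)

k = 2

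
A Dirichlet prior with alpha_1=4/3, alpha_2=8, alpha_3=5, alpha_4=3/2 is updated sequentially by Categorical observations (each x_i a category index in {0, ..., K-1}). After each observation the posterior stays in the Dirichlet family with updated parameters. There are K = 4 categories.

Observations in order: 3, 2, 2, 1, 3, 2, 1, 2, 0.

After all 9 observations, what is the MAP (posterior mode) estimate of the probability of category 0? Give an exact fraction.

obs 1: x=3 → posterior Dirichlet(4/3, 8, 5, 5/2)
obs 2: x=2 → posterior Dirichlet(4/3, 8, 6, 5/2)
obs 3: x=2 → posterior Dirichlet(4/3, 8, 7, 5/2)
obs 4: x=1 → posterior Dirichlet(4/3, 9, 7, 5/2)
obs 5: x=3 → posterior Dirichlet(4/3, 9, 7, 7/2)
obs 6: x=2 → posterior Dirichlet(4/3, 9, 8, 7/2)
obs 7: x=1 → posterior Dirichlet(4/3, 10, 8, 7/2)
obs 8: x=2 → posterior Dirichlet(4/3, 10, 9, 7/2)
obs 9: x=0 → posterior Dirichlet(7/3, 10, 9, 7/2)

8/125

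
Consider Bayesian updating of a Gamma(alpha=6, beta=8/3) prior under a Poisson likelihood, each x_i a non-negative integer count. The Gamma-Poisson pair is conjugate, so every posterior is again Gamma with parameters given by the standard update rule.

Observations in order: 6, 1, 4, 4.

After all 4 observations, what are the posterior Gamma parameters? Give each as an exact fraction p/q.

obs 1: x=6 → posterior Gamma(12, 11/3)
obs 2: x=1 → posterior Gamma(13, 14/3)
obs 3: x=4 → posterior Gamma(17, 17/3)
obs 4: x=4 → posterior Gamma(21, 20/3)

alpha=21, beta=20/3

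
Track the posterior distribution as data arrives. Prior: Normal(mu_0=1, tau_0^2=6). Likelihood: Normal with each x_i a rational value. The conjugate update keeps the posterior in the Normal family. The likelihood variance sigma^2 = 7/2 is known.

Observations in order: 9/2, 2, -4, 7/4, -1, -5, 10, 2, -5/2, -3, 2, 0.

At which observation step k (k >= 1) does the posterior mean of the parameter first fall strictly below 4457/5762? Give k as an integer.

obs 1: x=9/2 → posterior Normal(61/19, 42/19)
obs 2: x=2 → posterior Normal(85/31, 42/31)
obs 3: x=-4 → posterior Normal(37/43, 42/43)
obs 4: x=7/4 → posterior Normal(58/55, 42/55)
obs 5: x=-1 → posterior Normal(46/67, 42/67)
obs 6: x=-5 → posterior Normal(-14/79, 42/79)
obs 7: x=10 → posterior Normal(106/91, 6/13)
obs 8: x=2 → posterior Normal(130/103, 42/103)
obs 9: x=-5/2 → posterior Normal(20/23, 42/115)
obs 10: x=-3 → posterior Normal(64/127, 42/127)
obs 11: x=2 → posterior Normal(88/139, 42/139)
obs 12: x=0 → posterior Normal(88/151, 42/151)

k = 5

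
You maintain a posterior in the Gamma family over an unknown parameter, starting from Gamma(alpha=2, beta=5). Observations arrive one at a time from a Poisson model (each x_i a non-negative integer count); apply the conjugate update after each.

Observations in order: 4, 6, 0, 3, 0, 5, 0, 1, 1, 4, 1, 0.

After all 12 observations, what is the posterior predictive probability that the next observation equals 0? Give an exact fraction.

1667711322168688287513535727415473/7804725584345565904628551916716032

obs 1: x=4 → posterior Gamma(6, 6)
obs 2: x=6 → posterior Gamma(12, 7)
obs 3: x=0 → posterior Gamma(12, 8)
obs 4: x=3 → posterior Gamma(15, 9)
obs 5: x=0 → posterior Gamma(15, 10)
obs 6: x=5 → posterior Gamma(20, 11)
obs 7: x=0 → posterior Gamma(20, 12)
obs 8: x=1 → posterior Gamma(21, 13)
obs 9: x=1 → posterior Gamma(22, 14)
obs 10: x=4 → posterior Gamma(26, 15)
obs 11: x=1 → posterior Gamma(27, 16)
obs 12: x=0 → posterior Gamma(27, 17)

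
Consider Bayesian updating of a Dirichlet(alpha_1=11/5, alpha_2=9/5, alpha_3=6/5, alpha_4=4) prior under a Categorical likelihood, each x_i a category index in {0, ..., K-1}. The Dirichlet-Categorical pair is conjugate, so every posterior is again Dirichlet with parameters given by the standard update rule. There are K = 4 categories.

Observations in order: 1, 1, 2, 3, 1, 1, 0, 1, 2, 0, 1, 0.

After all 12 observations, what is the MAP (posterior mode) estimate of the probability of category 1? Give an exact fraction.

17/43

obs 1: x=1 → posterior Dirichlet(11/5, 14/5, 6/5, 4)
obs 2: x=1 → posterior Dirichlet(11/5, 19/5, 6/5, 4)
obs 3: x=2 → posterior Dirichlet(11/5, 19/5, 11/5, 4)
obs 4: x=3 → posterior Dirichlet(11/5, 19/5, 11/5, 5)
obs 5: x=1 → posterior Dirichlet(11/5, 24/5, 11/5, 5)
obs 6: x=1 → posterior Dirichlet(11/5, 29/5, 11/5, 5)
obs 7: x=0 → posterior Dirichlet(16/5, 29/5, 11/5, 5)
obs 8: x=1 → posterior Dirichlet(16/5, 34/5, 11/5, 5)
obs 9: x=2 → posterior Dirichlet(16/5, 34/5, 16/5, 5)
obs 10: x=0 → posterior Dirichlet(21/5, 34/5, 16/5, 5)
obs 11: x=1 → posterior Dirichlet(21/5, 39/5, 16/5, 5)
obs 12: x=0 → posterior Dirichlet(26/5, 39/5, 16/5, 5)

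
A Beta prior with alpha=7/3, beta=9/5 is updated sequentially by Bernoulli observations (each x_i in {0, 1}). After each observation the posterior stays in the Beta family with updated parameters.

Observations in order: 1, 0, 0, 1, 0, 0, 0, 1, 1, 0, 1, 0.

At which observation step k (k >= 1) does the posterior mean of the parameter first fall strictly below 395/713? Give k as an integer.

obs 1: x=1 → posterior Beta(10/3, 9/5)
obs 2: x=0 → posterior Beta(10/3, 14/5)
obs 3: x=0 → posterior Beta(10/3, 19/5)
obs 4: x=1 → posterior Beta(13/3, 19/5)
obs 5: x=0 → posterior Beta(13/3, 24/5)
obs 6: x=0 → posterior Beta(13/3, 29/5)
obs 7: x=0 → posterior Beta(13/3, 34/5)
obs 8: x=1 → posterior Beta(16/3, 34/5)
obs 9: x=1 → posterior Beta(19/3, 34/5)
obs 10: x=0 → posterior Beta(19/3, 39/5)
obs 11: x=1 → posterior Beta(22/3, 39/5)
obs 12: x=0 → posterior Beta(22/3, 44/5)

k = 2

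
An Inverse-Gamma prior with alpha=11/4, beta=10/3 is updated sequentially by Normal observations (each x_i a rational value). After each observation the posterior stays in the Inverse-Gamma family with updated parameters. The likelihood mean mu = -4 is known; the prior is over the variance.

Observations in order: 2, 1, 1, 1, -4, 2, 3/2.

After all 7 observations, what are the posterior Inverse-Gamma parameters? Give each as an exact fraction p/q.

obs 1: x=2 → posterior Inverse-Gamma(13/4, 64/3)
obs 2: x=1 → posterior Inverse-Gamma(15/4, 203/6)
obs 3: x=1 → posterior Inverse-Gamma(17/4, 139/3)
obs 4: x=1 → posterior Inverse-Gamma(19/4, 353/6)
obs 5: x=-4 → posterior Inverse-Gamma(21/4, 353/6)
obs 6: x=2 → posterior Inverse-Gamma(23/4, 461/6)
obs 7: x=3/2 → posterior Inverse-Gamma(25/4, 2207/24)

alpha=25/4, beta=2207/24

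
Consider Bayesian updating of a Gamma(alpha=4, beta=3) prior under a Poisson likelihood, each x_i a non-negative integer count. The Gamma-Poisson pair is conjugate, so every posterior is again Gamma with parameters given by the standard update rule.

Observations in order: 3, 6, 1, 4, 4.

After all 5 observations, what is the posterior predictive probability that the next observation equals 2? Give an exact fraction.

obs 1: x=3 → posterior Gamma(7, 4)
obs 2: x=6 → posterior Gamma(13, 5)
obs 3: x=1 → posterior Gamma(14, 6)
obs 4: x=4 → posterior Gamma(18, 7)
obs 5: x=4 → posterior Gamma(22, 8)

18668105002594066235392/79766443076872509863361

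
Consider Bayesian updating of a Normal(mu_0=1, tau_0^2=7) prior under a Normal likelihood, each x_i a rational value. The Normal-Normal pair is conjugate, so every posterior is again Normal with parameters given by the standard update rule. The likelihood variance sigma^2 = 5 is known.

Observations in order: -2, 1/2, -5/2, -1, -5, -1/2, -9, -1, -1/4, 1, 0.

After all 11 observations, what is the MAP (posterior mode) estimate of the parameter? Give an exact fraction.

-13/8

obs 1: x=-2 → posterior Normal(-3/4, 35/12)
obs 2: x=1/2 → posterior Normal(-11/38, 35/19)
obs 3: x=-5/2 → posterior Normal(-23/26, 35/26)
obs 4: x=-1 → posterior Normal(-10/11, 35/33)
obs 5: x=-5 → posterior Normal(-13/8, 7/8)
obs 6: x=-1/2 → posterior Normal(-137/94, 35/47)
obs 7: x=-9 → posterior Normal(-263/108, 35/54)
obs 8: x=-1 → posterior Normal(-277/122, 35/61)
obs 9: x=-1/4 → posterior Normal(-33/16, 35/68)
obs 10: x=1 → posterior Normal(-533/300, 7/15)
obs 11: x=0 → posterior Normal(-13/8, 35/82)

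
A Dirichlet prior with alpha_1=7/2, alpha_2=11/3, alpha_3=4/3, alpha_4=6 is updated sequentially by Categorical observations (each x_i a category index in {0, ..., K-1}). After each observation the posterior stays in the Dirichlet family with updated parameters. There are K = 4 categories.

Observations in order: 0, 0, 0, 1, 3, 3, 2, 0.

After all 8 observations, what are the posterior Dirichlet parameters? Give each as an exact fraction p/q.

obs 1: x=0 → posterior Dirichlet(9/2, 11/3, 4/3, 6)
obs 2: x=0 → posterior Dirichlet(11/2, 11/3, 4/3, 6)
obs 3: x=0 → posterior Dirichlet(13/2, 11/3, 4/3, 6)
obs 4: x=1 → posterior Dirichlet(13/2, 14/3, 4/3, 6)
obs 5: x=3 → posterior Dirichlet(13/2, 14/3, 4/3, 7)
obs 6: x=3 → posterior Dirichlet(13/2, 14/3, 4/3, 8)
obs 7: x=2 → posterior Dirichlet(13/2, 14/3, 7/3, 8)
obs 8: x=0 → posterior Dirichlet(15/2, 14/3, 7/3, 8)

alpha_1=15/2, alpha_2=14/3, alpha_3=7/3, alpha_4=8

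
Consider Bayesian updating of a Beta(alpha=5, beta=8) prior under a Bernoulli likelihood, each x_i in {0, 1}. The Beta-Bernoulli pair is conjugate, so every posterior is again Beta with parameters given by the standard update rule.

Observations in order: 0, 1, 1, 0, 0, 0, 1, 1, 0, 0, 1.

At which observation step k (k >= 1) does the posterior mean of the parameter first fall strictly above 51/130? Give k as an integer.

obs 1: x=0 → posterior Beta(5, 9)
obs 2: x=1 → posterior Beta(6, 9)
obs 3: x=1 → posterior Beta(7, 9)
obs 4: x=0 → posterior Beta(7, 10)
obs 5: x=0 → posterior Beta(7, 11)
obs 6: x=0 → posterior Beta(7, 12)
obs 7: x=1 → posterior Beta(8, 12)
obs 8: x=1 → posterior Beta(9, 12)
obs 9: x=0 → posterior Beta(9, 13)
obs 10: x=0 → posterior Beta(9, 14)
obs 11: x=1 → posterior Beta(10, 14)

k = 2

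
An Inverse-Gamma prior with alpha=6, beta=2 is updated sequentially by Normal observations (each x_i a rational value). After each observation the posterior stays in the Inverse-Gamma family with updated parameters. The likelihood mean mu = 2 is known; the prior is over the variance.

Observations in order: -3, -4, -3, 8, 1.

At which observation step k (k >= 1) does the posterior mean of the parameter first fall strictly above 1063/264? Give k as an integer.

obs 1: x=-3 → posterior Inverse-Gamma(13/2, 29/2)
obs 2: x=-4 → posterior Inverse-Gamma(7, 65/2)
obs 3: x=-3 → posterior Inverse-Gamma(15/2, 45)
obs 4: x=8 → posterior Inverse-Gamma(8, 63)
obs 5: x=1 → posterior Inverse-Gamma(17/2, 127/2)

k = 2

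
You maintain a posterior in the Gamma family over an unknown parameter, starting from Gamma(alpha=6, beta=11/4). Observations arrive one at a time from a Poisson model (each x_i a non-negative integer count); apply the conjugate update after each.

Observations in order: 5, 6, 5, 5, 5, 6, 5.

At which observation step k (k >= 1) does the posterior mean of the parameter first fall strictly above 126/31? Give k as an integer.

obs 1: x=5 → posterior Gamma(11, 15/4)
obs 2: x=6 → posterior Gamma(17, 19/4)
obs 3: x=5 → posterior Gamma(22, 23/4)
obs 4: x=5 → posterior Gamma(27, 27/4)
obs 5: x=5 → posterior Gamma(32, 31/4)
obs 6: x=6 → posterior Gamma(38, 35/4)
obs 7: x=5 → posterior Gamma(43, 39/4)

k = 5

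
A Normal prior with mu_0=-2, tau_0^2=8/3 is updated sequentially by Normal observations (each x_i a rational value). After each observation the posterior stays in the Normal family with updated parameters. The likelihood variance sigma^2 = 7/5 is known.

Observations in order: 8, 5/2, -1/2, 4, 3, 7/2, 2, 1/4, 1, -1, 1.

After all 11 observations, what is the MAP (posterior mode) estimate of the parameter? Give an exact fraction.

obs 1: x=8 → posterior Normal(278/61, 56/61)
obs 2: x=5/2 → posterior Normal(378/101, 56/101)
obs 3: x=-1/2 → posterior Normal(358/141, 56/141)
obs 4: x=4 → posterior Normal(518/181, 56/181)
obs 5: x=3 → posterior Normal(638/221, 56/221)
obs 6: x=7/2 → posterior Normal(778/261, 56/261)
obs 7: x=2 → posterior Normal(858/301, 8/43)
obs 8: x=1/4 → posterior Normal(28/11, 56/341)
obs 9: x=1 → posterior Normal(908/381, 56/381)
obs 10: x=-1 → posterior Normal(868/421, 56/421)
obs 11: x=1 → posterior Normal(908/461, 56/461)

908/461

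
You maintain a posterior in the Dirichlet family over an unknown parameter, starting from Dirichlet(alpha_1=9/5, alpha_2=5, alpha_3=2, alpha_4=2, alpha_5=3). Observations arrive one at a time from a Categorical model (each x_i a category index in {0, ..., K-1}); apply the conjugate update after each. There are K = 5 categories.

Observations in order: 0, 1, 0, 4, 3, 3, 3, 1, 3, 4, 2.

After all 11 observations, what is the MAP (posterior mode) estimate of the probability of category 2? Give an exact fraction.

obs 1: x=0 → posterior Dirichlet(14/5, 5, 2, 2, 3)
obs 2: x=1 → posterior Dirichlet(14/5, 6, 2, 2, 3)
obs 3: x=0 → posterior Dirichlet(19/5, 6, 2, 2, 3)
obs 4: x=4 → posterior Dirichlet(19/5, 6, 2, 2, 4)
obs 5: x=3 → posterior Dirichlet(19/5, 6, 2, 3, 4)
obs 6: x=3 → posterior Dirichlet(19/5, 6, 2, 4, 4)
obs 7: x=3 → posterior Dirichlet(19/5, 6, 2, 5, 4)
obs 8: x=1 → posterior Dirichlet(19/5, 7, 2, 5, 4)
obs 9: x=3 → posterior Dirichlet(19/5, 7, 2, 6, 4)
obs 10: x=4 → posterior Dirichlet(19/5, 7, 2, 6, 5)
obs 11: x=2 → posterior Dirichlet(19/5, 7, 3, 6, 5)

10/99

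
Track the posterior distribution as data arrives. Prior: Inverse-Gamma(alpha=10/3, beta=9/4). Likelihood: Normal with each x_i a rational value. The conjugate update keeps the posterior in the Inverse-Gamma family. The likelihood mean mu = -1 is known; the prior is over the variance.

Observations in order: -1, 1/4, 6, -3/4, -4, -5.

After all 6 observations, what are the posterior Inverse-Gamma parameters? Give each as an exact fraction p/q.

obs 1: x=-1 → posterior Inverse-Gamma(23/6, 9/4)
obs 2: x=1/4 → posterior Inverse-Gamma(13/3, 97/32)
obs 3: x=6 → posterior Inverse-Gamma(29/6, 881/32)
obs 4: x=-3/4 → posterior Inverse-Gamma(16/3, 441/16)
obs 5: x=-4 → posterior Inverse-Gamma(35/6, 513/16)
obs 6: x=-5 → posterior Inverse-Gamma(19/3, 641/16)

alpha=19/3, beta=641/16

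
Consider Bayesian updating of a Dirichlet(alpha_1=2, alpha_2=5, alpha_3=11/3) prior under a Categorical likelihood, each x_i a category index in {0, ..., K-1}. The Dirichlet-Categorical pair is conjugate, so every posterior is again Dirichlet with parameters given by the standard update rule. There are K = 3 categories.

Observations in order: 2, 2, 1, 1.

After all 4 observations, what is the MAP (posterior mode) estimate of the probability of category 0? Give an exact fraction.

3/35

obs 1: x=2 → posterior Dirichlet(2, 5, 14/3)
obs 2: x=2 → posterior Dirichlet(2, 5, 17/3)
obs 3: x=1 → posterior Dirichlet(2, 6, 17/3)
obs 4: x=1 → posterior Dirichlet(2, 7, 17/3)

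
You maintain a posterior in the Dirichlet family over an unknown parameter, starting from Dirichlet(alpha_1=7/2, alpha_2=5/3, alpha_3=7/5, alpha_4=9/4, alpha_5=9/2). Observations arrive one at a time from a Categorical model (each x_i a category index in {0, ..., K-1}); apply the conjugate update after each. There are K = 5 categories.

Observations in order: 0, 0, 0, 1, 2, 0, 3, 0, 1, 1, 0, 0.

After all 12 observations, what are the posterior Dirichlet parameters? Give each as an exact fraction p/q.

alpha_1=21/2, alpha_2=14/3, alpha_3=12/5, alpha_4=13/4, alpha_5=9/2

obs 1: x=0 → posterior Dirichlet(9/2, 5/3, 7/5, 9/4, 9/2)
obs 2: x=0 → posterior Dirichlet(11/2, 5/3, 7/5, 9/4, 9/2)
obs 3: x=0 → posterior Dirichlet(13/2, 5/3, 7/5, 9/4, 9/2)
obs 4: x=1 → posterior Dirichlet(13/2, 8/3, 7/5, 9/4, 9/2)
obs 5: x=2 → posterior Dirichlet(13/2, 8/3, 12/5, 9/4, 9/2)
obs 6: x=0 → posterior Dirichlet(15/2, 8/3, 12/5, 9/4, 9/2)
obs 7: x=3 → posterior Dirichlet(15/2, 8/3, 12/5, 13/4, 9/2)
obs 8: x=0 → posterior Dirichlet(17/2, 8/3, 12/5, 13/4, 9/2)
obs 9: x=1 → posterior Dirichlet(17/2, 11/3, 12/5, 13/4, 9/2)
obs 10: x=1 → posterior Dirichlet(17/2, 14/3, 12/5, 13/4, 9/2)
obs 11: x=0 → posterior Dirichlet(19/2, 14/3, 12/5, 13/4, 9/2)
obs 12: x=0 → posterior Dirichlet(21/2, 14/3, 12/5, 13/4, 9/2)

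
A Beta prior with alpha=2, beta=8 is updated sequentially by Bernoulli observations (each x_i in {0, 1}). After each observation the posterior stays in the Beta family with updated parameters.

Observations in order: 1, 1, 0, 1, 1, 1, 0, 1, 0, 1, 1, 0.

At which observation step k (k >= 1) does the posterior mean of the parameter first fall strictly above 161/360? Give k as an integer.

obs 1: x=1 → posterior Beta(3, 8)
obs 2: x=1 → posterior Beta(4, 8)
obs 3: x=0 → posterior Beta(4, 9)
obs 4: x=1 → posterior Beta(5, 9)
obs 5: x=1 → posterior Beta(6, 9)
obs 6: x=1 → posterior Beta(7, 9)
obs 7: x=0 → posterior Beta(7, 10)
obs 8: x=1 → posterior Beta(8, 10)
obs 9: x=0 → posterior Beta(8, 11)
obs 10: x=1 → posterior Beta(9, 11)
obs 11: x=1 → posterior Beta(10, 11)
obs 12: x=0 → posterior Beta(10, 12)

k = 10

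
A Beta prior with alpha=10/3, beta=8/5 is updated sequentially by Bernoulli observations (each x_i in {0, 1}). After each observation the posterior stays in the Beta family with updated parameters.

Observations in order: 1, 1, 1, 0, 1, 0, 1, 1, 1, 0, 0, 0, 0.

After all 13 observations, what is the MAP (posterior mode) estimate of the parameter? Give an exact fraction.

obs 1: x=1 → posterior Beta(13/3, 8/5)
obs 2: x=1 → posterior Beta(16/3, 8/5)
obs 3: x=1 → posterior Beta(19/3, 8/5)
obs 4: x=0 → posterior Beta(19/3, 13/5)
obs 5: x=1 → posterior Beta(22/3, 13/5)
obs 6: x=0 → posterior Beta(22/3, 18/5)
obs 7: x=1 → posterior Beta(25/3, 18/5)
obs 8: x=1 → posterior Beta(28/3, 18/5)
obs 9: x=1 → posterior Beta(31/3, 18/5)
obs 10: x=0 → posterior Beta(31/3, 23/5)
obs 11: x=0 → posterior Beta(31/3, 28/5)
obs 12: x=0 → posterior Beta(31/3, 33/5)
obs 13: x=0 → posterior Beta(31/3, 38/5)

140/239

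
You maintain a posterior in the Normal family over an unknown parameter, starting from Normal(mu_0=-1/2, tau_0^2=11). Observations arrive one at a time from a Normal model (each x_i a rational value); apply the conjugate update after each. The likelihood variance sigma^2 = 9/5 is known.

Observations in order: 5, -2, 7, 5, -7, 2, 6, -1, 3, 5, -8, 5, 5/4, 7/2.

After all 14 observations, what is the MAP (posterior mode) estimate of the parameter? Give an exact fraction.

5427/3116

obs 1: x=5 → posterior Normal(541/128, 99/64)
obs 2: x=-2 → posterior Normal(321/238, 99/119)
obs 3: x=7 → posterior Normal(1091/348, 33/58)
obs 4: x=5 → posterior Normal(1641/458, 99/229)
obs 5: x=-7 → posterior Normal(871/568, 99/284)
obs 6: x=2 → posterior Normal(1091/678, 33/113)
obs 7: x=6 → posterior Normal(1751/788, 99/394)
obs 8: x=-1 → posterior Normal(1641/898, 99/449)
obs 9: x=3 → posterior Normal(219/112, 11/56)
obs 10: x=5 → posterior Normal(2521/1118, 99/559)
obs 11: x=-8 → posterior Normal(1641/1228, 99/614)
obs 12: x=5 → posterior Normal(2191/1338, 33/223)
obs 13: x=5/4 → posterior Normal(4657/2896, 99/724)
obs 14: x=7/2 → posterior Normal(5427/3116, 99/779)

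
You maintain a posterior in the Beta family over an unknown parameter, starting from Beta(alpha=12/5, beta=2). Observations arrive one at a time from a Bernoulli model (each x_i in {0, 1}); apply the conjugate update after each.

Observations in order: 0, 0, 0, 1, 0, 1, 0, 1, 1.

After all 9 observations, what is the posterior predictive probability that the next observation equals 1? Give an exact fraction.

obs 1: x=0 → posterior Beta(12/5, 3)
obs 2: x=0 → posterior Beta(12/5, 4)
obs 3: x=0 → posterior Beta(12/5, 5)
obs 4: x=1 → posterior Beta(17/5, 5)
obs 5: x=0 → posterior Beta(17/5, 6)
obs 6: x=1 → posterior Beta(22/5, 6)
obs 7: x=0 → posterior Beta(22/5, 7)
obs 8: x=1 → posterior Beta(27/5, 7)
obs 9: x=1 → posterior Beta(32/5, 7)

32/67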